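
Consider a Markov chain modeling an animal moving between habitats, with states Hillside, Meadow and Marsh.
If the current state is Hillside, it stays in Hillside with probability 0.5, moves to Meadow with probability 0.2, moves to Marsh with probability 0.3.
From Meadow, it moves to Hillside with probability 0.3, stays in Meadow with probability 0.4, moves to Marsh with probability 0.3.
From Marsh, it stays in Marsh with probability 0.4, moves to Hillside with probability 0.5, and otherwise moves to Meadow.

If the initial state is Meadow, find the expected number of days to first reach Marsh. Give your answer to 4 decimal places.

3.3333

Let t(s) be the expected number of days to first reach Marsh from state s, with t(Marsh) = 0. Conditioning on the first day:
t(Hillside) = 1 + 0.5·t(Hillside) + 0.2·t(Meadow)
t(Meadow) = 1 + 0.3·t(Hillside) + 0.4·t(Meadow)
Solving: t(Hillside) = 3.3333, t(Meadow) = 3.3333.
Expected days from Meadow to Marsh: 3.3333.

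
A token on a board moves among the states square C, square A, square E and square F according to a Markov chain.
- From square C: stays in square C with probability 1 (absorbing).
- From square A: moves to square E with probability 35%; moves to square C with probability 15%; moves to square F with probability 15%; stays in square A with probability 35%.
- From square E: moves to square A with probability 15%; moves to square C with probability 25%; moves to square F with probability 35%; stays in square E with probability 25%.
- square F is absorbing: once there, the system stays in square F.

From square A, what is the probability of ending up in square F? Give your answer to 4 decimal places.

0.5402

Let h(s) be the probability of absorption at square F starting from transient state s. Then h(square F) = 1 and h(square C) = 0. By first-step analysis:
h(square A) = 0.15·0 + 0.35·h(square A) + 0.35·h(square E) + 0.15·1
h(square E) = 0.25·0 + 0.15·h(square A) + 0.25·h(square E) + 0.35·1
Solving: h(square A) = 0.5402, h(square E) = 0.5747.
Starting from square A, the probability is 0.5402.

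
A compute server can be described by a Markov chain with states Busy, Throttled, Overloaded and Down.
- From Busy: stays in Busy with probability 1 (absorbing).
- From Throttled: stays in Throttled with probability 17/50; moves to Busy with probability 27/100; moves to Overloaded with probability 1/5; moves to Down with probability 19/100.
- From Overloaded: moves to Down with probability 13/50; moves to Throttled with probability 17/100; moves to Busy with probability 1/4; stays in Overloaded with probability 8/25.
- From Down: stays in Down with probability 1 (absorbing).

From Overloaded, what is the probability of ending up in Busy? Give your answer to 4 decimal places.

0.5084

Let h(s) be the probability of absorption at Busy starting from transient state s. Then h(Busy) = 1 and h(Down) = 0. By first-step analysis:
h(Throttled) = 0.27·1 + 0.34·h(Throttled) + 0.2·h(Overloaded) + 0.19·0
h(Overloaded) = 0.25·1 + 0.17·h(Throttled) + 0.32·h(Overloaded) + 0.26·0
Solving: h(Throttled) = 0.5632, h(Overloaded) = 0.5084.
Starting from Overloaded, the probability is 0.5084.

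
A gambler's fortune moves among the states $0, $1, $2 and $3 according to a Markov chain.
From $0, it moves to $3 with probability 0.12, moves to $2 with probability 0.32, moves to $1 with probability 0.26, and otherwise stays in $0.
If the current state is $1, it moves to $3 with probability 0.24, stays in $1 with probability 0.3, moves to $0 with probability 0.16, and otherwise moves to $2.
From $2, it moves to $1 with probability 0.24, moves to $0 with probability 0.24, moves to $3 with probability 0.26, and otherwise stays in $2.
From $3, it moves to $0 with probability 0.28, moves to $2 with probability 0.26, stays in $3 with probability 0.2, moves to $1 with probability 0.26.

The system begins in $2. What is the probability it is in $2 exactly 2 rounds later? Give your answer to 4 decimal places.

0.2840

Propagate the distribution vector 2 rounds from $2.
After 0 rounds: (0.0000, 0.0000, 1.0000, 0.0000)
After 1 round: (0.2400, 0.2400, 0.2600, 0.2600)
After 2 rounds: (0.2456, 0.2644, 0.2840, 0.2060)
P(in $2 after 2 rounds) = 0.2840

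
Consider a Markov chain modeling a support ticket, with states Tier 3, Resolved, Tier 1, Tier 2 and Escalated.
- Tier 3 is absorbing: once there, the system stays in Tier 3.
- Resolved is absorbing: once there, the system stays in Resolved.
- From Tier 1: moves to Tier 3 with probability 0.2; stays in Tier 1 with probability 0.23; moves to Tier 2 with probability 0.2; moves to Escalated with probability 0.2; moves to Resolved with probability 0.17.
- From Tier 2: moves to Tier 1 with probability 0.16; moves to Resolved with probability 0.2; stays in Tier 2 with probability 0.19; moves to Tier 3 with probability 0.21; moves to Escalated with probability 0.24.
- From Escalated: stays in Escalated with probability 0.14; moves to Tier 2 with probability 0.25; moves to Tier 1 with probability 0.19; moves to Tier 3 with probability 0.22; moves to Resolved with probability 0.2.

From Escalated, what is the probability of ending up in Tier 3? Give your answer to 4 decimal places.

Let h(s) be the probability of absorption at Tier 3 starting from transient state s. Then h(Tier 3) = 1 and h(Resolved) = 0. By first-step analysis:
h(Tier 1) = 0.2·1 + 0.17·0 + 0.23·h(Tier 1) + 0.2·h(Tier 2) + 0.2·h(Escalated)
h(Tier 2) = 0.21·1 + 0.2·0 + 0.16·h(Tier 1) + 0.19·h(Tier 2) + 0.24·h(Escalated)
h(Escalated) = 0.22·1 + 0.2·0 + 0.19·h(Tier 1) + 0.25·h(Tier 2) + 0.14·h(Escalated)
Solving: h(Tier 1) = 0.5308, h(Tier 2) = 0.5194, h(Escalated) = 0.5241.
Starting from Escalated, the probability is 0.5241.

0.5241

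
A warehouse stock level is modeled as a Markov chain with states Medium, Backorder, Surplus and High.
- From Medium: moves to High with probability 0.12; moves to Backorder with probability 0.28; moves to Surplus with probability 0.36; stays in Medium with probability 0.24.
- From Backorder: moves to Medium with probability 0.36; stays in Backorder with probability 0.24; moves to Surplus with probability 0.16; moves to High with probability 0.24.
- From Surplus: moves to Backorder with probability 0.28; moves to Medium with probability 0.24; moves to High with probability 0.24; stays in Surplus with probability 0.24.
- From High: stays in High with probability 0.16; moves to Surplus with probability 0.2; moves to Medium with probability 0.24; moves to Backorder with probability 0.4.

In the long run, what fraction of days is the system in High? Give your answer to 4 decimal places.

0.1917

Let the stationary distribution be π with π = πP and π_1 + π_2 + π_3 + π_4 = 1.
π_1 = 0.24·π_1 + 0.36·π_2 + 0.24·π_3 + 0.24·π_4
π_2 = 0.28·π_1 + 0.24·π_2 + 0.28·π_3 + 0.4·π_4
π_3 = 0.36·π_1 + 0.16·π_2 + 0.24·π_3 + 0.2·π_4
Solving with the normalization constraint gives π = (0.2750, 0.2913, 0.2420, 0.1917).
So the stationary probability of High is 0.1917.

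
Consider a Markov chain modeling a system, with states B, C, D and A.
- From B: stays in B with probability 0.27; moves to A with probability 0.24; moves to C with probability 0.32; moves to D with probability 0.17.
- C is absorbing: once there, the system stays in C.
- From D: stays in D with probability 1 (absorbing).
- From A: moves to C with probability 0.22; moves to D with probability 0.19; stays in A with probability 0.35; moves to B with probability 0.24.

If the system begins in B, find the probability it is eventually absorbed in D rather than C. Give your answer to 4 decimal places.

0.3744

Let h(s) be the probability of absorption at D starting from transient state s. Then h(D) = 1 and h(C) = 0. By first-step analysis:
h(B) = 0.27·h(B) + 0.32·0 + 0.17·1 + 0.24·h(A)
h(A) = 0.24·h(B) + 0.22·0 + 0.19·1 + 0.35·h(A)
Solving: h(B) = 0.3744, h(A) = 0.4306.
Starting from B, the probability is 0.3744.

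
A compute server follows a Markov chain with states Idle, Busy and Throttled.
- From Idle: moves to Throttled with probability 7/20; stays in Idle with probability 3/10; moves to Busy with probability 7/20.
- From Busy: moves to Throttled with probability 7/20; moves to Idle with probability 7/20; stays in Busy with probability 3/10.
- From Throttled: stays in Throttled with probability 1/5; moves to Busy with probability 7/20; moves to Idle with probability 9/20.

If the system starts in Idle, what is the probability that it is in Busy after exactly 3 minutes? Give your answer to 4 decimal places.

0.3334

Propagate the distribution vector 3 minutes from Idle.
After 0 minutes: (1.0000, 0.0000, 0.0000)
After 1 minute: (0.3000, 0.3500, 0.3500)
After 2 minutes: (0.3700, 0.3325, 0.2975)
After 3 minutes: (0.3613, 0.3334, 0.3054)
P(in Busy after 3 minutes) = 0.3334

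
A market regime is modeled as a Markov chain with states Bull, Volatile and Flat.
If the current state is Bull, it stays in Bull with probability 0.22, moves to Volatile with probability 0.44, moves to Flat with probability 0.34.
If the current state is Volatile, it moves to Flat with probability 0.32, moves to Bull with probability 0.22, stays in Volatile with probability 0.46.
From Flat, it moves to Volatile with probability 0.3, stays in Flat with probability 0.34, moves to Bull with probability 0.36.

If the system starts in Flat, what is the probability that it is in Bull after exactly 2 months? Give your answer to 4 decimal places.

Sum over the intermediate state after 1 month:
P = P(Flat→Bull)·P(Bull→Bull) + P(Flat→Volatile)·P(Volatile→Bull) + P(Flat→Flat)·P(Flat→Bull)
  = 0.36×0.22 + 0.3×0.22 + 0.34×0.36
  = 0.0792 + 0.0660 + 0.1224 = 0.2676

0.2676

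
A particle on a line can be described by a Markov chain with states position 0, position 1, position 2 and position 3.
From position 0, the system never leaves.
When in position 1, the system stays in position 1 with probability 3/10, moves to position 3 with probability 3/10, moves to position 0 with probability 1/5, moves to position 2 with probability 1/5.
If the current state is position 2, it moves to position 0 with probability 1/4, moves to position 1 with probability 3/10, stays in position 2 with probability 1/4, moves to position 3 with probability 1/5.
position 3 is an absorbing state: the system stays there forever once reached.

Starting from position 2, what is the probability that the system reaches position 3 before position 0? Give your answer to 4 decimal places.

0.4946

Let h(s) be the probability of absorption at position 3 starting from transient state s. Then h(position 3) = 1 and h(position 0) = 0. By first-step analysis:
h(position 1) = 0.2·0 + 0.3·h(position 1) + 0.2·h(position 2) + 0.3·1
h(position 2) = 0.25·0 + 0.3·h(position 1) + 0.25·h(position 2) + 0.2·1
Solving: h(position 1) = 0.5699, h(position 2) = 0.4946.
Starting from position 2, the probability is 0.4946.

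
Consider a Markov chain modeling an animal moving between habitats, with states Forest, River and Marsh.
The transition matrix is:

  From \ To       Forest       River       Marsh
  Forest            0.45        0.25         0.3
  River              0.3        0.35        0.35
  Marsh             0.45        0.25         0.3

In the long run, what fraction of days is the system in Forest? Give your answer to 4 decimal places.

Let the stationary distribution be π with π = πP and π_1 + π_2 + π_3 = 1.
π_1 = 0.45·π_1 + 0.3·π_2 + 0.45·π_3
π_2 = 0.25·π_1 + 0.35·π_2 + 0.25·π_3
Solving with the normalization constraint gives π = (0.4083, 0.2778, 0.3139).
So the stationary probability of Forest is 0.4083.

0.4083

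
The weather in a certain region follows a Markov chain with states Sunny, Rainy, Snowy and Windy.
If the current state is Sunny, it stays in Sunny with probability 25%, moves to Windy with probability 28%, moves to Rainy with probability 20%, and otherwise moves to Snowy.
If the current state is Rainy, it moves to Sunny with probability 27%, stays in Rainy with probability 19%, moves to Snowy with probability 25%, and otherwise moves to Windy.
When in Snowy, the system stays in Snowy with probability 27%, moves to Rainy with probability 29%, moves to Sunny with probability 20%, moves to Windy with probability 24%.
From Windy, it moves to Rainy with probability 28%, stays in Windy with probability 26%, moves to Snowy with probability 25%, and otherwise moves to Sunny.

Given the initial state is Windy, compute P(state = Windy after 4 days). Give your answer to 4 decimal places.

0.2667

Propagate the distribution vector 4 days from Windy.
After 0 days: (0.0000, 0.0000, 0.0000, 1.0000)
After 1 day: (0.2100, 0.2800, 0.2500, 0.2600)
After 2 days: (0.2327, 0.2405, 0.2592, 0.2676)
After 3 days: (0.2311, 0.2423, 0.2598, 0.2667)
After 4 days: (0.2312, 0.2423, 0.2598, 0.2667)
P(in Windy after 4 days) = 0.2667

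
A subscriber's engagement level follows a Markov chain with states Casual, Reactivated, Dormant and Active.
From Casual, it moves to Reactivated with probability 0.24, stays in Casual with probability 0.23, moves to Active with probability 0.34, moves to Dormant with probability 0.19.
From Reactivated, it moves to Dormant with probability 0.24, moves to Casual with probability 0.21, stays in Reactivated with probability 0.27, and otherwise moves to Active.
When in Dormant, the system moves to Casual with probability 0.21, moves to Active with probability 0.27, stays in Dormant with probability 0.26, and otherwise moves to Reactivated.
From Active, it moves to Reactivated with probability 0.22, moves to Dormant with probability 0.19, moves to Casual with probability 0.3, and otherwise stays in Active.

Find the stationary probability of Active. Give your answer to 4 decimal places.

Let the stationary distribution be π with π = πP and π_1 + π_2 + π_3 + π_4 = 1.
π_1 = 0.23·π_1 + 0.21·π_2 + 0.21·π_3 + 0.3·π_4
π_2 = 0.24·π_1 + 0.27·π_2 + 0.26·π_3 + 0.22·π_4
π_3 = 0.19·π_1 + 0.24·π_2 + 0.26·π_3 + 0.19·π_4
Solving with the normalization constraint gives π = (0.2414, 0.2458, 0.2175, 0.2953).
So the stationary probability of Active is 0.2953.

0.2953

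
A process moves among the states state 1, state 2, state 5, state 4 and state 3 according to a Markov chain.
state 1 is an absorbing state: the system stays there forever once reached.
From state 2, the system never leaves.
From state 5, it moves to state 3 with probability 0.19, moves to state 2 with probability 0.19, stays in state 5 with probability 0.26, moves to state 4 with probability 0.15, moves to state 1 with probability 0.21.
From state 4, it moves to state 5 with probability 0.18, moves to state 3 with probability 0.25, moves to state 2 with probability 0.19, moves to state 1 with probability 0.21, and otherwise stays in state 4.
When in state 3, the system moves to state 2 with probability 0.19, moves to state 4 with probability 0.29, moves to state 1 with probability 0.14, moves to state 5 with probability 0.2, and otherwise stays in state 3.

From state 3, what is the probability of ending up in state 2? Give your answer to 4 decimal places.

0.5265

Let h(s) be the probability of absorption at state 2 starting from transient state s. Then h(state 2) = 1 and h(state 1) = 0. By first-step analysis:
h(state 5) = 0.21·0 + 0.19·1 + 0.26·h(state 5) + 0.15·h(state 4) + 0.19·h(state 3)
h(state 4) = 0.21·0 + 0.19·1 + 0.18·h(state 5) + 0.17·h(state 4) + 0.25·h(state 3)
h(state 3) = 0.14·0 + 0.19·1 + 0.2·h(state 5) + 0.29·h(state 4) + 0.18·h(state 3)
Solving: h(state 5) = 0.4921, h(state 4) = 0.4942, h(state 3) = 0.5265.
Starting from state 3, the probability is 0.5265.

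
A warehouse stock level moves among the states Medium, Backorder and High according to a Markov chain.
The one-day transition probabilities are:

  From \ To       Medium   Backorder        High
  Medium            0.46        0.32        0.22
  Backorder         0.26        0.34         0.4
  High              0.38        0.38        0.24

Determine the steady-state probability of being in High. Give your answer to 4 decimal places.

0.2877

Let the stationary distribution be π with π = πP and π_1 + π_2 + π_3 = 1.
π_1 = 0.46·π_1 + 0.26·π_2 + 0.38·π_3
π_2 = 0.32·π_1 + 0.34·π_2 + 0.38·π_3
Solving with the normalization constraint gives π = (0.3682, 0.3441, 0.2877).
So the stationary probability of High is 0.2877.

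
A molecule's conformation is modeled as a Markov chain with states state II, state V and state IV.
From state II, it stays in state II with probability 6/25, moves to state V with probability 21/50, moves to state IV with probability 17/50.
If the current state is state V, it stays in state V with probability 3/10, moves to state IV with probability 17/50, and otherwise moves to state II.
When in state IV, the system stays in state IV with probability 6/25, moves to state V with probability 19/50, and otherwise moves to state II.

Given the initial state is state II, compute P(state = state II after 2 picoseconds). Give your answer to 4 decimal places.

0.3380

Sum over the intermediate state after 1 picosecond:
P = P(state II→state II)·P(state II→state II) + P(state II→state V)·P(state V→state II) + P(state II→state IV)·P(state IV→state II)
  = 0.24×0.24 + 0.42×0.36 + 0.34×0.38
  = 0.0576 + 0.1512 + 0.1292 = 0.3380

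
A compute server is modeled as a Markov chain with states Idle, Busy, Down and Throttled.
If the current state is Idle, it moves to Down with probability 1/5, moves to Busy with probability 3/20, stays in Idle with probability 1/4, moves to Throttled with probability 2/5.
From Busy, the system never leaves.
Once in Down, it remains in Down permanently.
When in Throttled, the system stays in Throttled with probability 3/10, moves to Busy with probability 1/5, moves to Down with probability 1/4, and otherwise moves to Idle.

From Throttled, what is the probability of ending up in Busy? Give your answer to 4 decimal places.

Let h(s) be the probability of absorption at Busy starting from transient state s. Then h(Busy) = 1 and h(Down) = 0. By first-step analysis:
h(Idle) = 0.25·h(Idle) + 0.15·1 + 0.2·0 + 0.4·h(Throttled)
h(Throttled) = 0.25·h(Idle) + 0.2·1 + 0.25·0 + 0.3·h(Throttled)
Solving: h(Idle) = 0.4353, h(Throttled) = 0.4412.
Starting from Throttled, the probability is 0.4412.

0.4412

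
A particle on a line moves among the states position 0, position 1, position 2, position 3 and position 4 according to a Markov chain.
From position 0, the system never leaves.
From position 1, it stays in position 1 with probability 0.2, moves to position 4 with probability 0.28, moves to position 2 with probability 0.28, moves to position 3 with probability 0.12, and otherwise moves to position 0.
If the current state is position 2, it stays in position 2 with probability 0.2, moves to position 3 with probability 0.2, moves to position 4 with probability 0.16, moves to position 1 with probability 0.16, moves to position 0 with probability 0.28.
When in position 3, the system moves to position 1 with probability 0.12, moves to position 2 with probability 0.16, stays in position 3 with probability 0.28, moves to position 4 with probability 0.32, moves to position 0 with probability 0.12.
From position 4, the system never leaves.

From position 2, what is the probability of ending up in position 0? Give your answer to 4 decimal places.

0.5122

Let h(s) be the probability of absorption at position 0 starting from transient state s. Then h(position 0) = 1 and h(position 4) = 0. By first-step analysis:
h(position 1) = 0.12·1 + 0.2·h(position 1) + 0.28·h(position 2) + 0.12·h(position 3) + 0.28·0
h(position 2) = 0.28·1 + 0.16·h(position 1) + 0.2·h(position 2) + 0.2·h(position 3) + 0.16·0
h(position 3) = 0.12·1 + 0.12·h(position 1) + 0.16·h(position 2) + 0.28·h(position 3) + 0.32·0
Solving: h(position 1) = 0.3808, h(position 2) = 0.5122, h(position 3) = 0.3440.
Starting from position 2, the probability is 0.5122.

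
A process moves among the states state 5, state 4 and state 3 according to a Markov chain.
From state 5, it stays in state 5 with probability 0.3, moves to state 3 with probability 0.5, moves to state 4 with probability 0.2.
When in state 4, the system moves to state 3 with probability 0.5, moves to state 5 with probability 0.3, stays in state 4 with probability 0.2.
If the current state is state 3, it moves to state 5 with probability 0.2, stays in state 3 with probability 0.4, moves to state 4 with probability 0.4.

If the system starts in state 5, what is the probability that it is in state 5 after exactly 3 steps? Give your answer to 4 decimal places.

Propagate the distribution vector 3 steps from state 5.
After 0 steps: (1.0000, 0.0000, 0.0000)
After 1 step: (0.3000, 0.2000, 0.5000)
After 2 steps: (0.2500, 0.3000, 0.4500)
After 3 steps: (0.2550, 0.2900, 0.4550)
P(in state 5 after 3 steps) = 0.2550

0.2550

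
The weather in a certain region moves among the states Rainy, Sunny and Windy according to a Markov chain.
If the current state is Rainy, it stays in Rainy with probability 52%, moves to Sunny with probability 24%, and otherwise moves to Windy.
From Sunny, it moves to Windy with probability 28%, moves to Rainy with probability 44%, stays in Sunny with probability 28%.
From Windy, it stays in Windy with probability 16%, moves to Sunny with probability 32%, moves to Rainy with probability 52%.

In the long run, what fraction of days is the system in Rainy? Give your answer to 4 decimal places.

0.4985

Let the stationary distribution be π with π = πP and π_1 + π_2 + π_3 = 1.
π_1 = 0.52·π_1 + 0.44·π_2 + 0.52·π_3
π_2 = 0.24·π_1 + 0.28·π_2 + 0.32·π_3
Solving with the normalization constraint gives π = (0.4985, 0.2693, 0.2322).
So the stationary probability of Rainy is 0.4985.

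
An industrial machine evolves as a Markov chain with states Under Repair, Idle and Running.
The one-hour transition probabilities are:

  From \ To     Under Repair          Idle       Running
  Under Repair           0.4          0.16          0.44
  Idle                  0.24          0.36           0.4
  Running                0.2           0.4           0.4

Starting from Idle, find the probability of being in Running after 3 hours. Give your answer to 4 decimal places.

Propagate the distribution vector 3 hours from Idle.
After 0 hours: (0.0000, 1.0000, 0.0000)
After 1 hour: (0.2400, 0.3600, 0.4000)
After 2 hours: (0.2624, 0.3280, 0.4096)
After 3 hours: (0.2656, 0.3239, 0.4105)
P(in Running after 3 hours) = 0.4105

0.4105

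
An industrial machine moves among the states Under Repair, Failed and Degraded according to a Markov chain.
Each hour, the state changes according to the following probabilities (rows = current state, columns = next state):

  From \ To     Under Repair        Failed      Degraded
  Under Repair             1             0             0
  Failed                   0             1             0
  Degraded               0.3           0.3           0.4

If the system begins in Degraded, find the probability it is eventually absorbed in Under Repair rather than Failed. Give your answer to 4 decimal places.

Let h(s) be the probability of absorption at Under Repair starting from transient state s. Then h(Under Repair) = 1 and h(Failed) = 0. By first-step analysis:
h(Degraded) = 0.3·1 + 0.3·0 + 0.4·h(Degraded)
Solving: h(Degraded) = 0.5000.
Starting from Degraded, the probability is 0.5000.

0.5000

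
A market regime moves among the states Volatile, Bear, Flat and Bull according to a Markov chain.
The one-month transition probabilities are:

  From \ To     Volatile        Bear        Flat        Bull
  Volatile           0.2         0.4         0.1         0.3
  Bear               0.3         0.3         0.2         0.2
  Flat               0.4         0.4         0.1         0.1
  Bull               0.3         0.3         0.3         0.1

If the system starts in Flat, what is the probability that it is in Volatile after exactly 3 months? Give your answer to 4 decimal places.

0.2890

Propagate the distribution vector 3 months from Flat.
After 0 months: (0.0000, 0.0000, 1.0000, 0.0000)
After 1 month: (0.4000, 0.4000, 0.1000, 0.1000)
After 2 months: (0.2700, 0.3500, 0.1600, 0.2200)
After 3 months: (0.2890, 0.3430, 0.1790, 0.1890)
P(in Volatile after 3 months) = 0.2890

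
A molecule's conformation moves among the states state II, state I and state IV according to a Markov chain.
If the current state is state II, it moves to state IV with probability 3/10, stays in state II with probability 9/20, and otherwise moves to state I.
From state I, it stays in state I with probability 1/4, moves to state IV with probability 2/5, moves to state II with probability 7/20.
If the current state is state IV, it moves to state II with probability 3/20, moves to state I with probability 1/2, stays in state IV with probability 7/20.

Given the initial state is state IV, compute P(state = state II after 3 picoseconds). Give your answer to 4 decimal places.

Propagate the distribution vector 3 picoseconds from state IV.
After 0 picoseconds: (0.0000, 0.0000, 1.0000)
After 1 picosecond: (0.1500, 0.5000, 0.3500)
After 2 picoseconds: (0.2950, 0.3375, 0.3675)
After 3 picoseconds: (0.3060, 0.3419, 0.3521)
P(in state II after 3 picoseconds) = 0.3060

0.3060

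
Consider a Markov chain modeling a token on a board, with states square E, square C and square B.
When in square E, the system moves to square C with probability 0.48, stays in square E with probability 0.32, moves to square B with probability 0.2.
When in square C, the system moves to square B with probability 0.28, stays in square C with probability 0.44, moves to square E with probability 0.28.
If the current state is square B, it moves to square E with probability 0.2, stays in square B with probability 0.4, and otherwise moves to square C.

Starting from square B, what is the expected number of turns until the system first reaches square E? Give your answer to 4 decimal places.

4.2857

Let t(s) be the expected number of turns to first reach square E from state s, with t(square E) = 0. Conditioning on the first turn:
t(square C) = 1 + 0.44·t(square C) + 0.28·t(square B)
t(square B) = 1 + 0.4·t(square C) + 0.4·t(square B)
Solving: t(square C) = 3.9286, t(square B) = 4.2857.
Expected turns from square B to square E: 4.2857.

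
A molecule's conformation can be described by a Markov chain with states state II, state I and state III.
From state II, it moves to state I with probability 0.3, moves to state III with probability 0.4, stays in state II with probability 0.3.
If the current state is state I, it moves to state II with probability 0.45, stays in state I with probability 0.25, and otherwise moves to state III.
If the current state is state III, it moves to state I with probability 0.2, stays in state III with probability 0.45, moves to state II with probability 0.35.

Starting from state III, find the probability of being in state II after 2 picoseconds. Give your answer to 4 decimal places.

Sum over the intermediate state after 1 picosecond:
P = P(state III→state II)·P(state II→state II) + P(state III→state I)·P(state I→state II) + P(state III→state III)·P(state III→state II)
  = 0.35×0.3 + 0.2×0.45 + 0.45×0.35
  = 0.1050 + 0.0900 + 0.1575 = 0.3525

0.3525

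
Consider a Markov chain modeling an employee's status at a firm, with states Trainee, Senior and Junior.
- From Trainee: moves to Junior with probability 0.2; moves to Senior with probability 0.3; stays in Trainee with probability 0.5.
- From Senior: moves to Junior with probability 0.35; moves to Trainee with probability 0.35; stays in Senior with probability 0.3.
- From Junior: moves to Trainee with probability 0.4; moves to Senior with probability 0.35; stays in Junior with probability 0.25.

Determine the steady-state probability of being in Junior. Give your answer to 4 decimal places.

0.2599

Let the stationary distribution be π with π = πP and π_1 + π_2 + π_3 = 1.
π_1 = 0.5·π_1 + 0.35·π_2 + 0.4·π_3
π_2 = 0.3·π_1 + 0.3·π_2 + 0.35·π_3
Solving with the normalization constraint gives π = (0.4271, 0.3130, 0.2599).
So the stationary probability of Junior is 0.2599.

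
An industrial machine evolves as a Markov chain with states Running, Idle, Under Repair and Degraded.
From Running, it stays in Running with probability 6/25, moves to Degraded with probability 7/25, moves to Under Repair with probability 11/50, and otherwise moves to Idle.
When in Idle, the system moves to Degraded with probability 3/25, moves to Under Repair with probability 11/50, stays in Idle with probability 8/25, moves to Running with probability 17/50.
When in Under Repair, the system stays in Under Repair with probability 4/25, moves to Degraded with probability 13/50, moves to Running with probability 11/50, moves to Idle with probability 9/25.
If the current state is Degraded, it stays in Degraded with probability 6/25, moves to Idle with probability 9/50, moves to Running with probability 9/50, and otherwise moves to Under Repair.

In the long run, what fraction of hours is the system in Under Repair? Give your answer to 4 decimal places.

0.2450

Let the stationary distribution be π with π = πP and π_1 + π_2 + π_3 + π_4 = 1.
π_1 = 0.24·π_1 + 0.34·π_2 + 0.22·π_3 + 0.18·π_4
π_2 = 0.26·π_1 + 0.32·π_2 + 0.36·π_3 + 0.18·π_4
π_3 = 0.22·π_1 + 0.22·π_2 + 0.16·π_3 + 0.4·π_4
Solving with the normalization constraint gives π = (0.2502, 0.2839, 0.2450, 0.2208).
So the stationary probability of Under Repair is 0.2450.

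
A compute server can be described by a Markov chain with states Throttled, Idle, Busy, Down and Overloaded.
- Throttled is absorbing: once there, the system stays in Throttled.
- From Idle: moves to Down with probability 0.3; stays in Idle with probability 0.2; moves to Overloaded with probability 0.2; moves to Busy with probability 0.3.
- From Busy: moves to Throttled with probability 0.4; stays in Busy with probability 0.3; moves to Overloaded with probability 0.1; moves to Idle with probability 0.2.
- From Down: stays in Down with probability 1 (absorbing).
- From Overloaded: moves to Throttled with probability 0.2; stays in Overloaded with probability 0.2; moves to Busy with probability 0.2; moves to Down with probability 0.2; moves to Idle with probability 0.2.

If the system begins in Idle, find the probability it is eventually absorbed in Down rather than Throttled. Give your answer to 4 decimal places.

Let h(s) be the probability of absorption at Down starting from transient state s. Then h(Down) = 1 and h(Throttled) = 0. By first-step analysis:
h(Idle) = 0.2·h(Idle) + 0.3·h(Busy) + 0.3·1 + 0.2·h(Overloaded)
h(Busy) = 0.4·0 + 0.2·h(Idle) + 0.3·h(Busy) + 0.1·h(Overloaded)
h(Overloaded) = 0.2·0 + 0.2·h(Idle) + 0.2·h(Busy) + 0.2·1 + 0.2·h(Overloaded)
Solving: h(Idle) = 0.5731, h(Busy) = 0.2281, h(Overloaded) = 0.4503.
Starting from Idle, the probability is 0.5731.

0.5731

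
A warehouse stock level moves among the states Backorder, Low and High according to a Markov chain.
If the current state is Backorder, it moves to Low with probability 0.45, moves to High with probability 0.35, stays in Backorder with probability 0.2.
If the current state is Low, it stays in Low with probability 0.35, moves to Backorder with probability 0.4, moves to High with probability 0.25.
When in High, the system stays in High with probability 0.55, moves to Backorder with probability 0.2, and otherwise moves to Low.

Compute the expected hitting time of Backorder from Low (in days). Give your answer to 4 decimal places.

3.0435

Let t(s) be the expected number of days to first reach Backorder from state s, with t(Backorder) = 0. Conditioning on the first day:
t(Low) = 1 + 0.35·t(Low) + 0.25·t(High)
t(High) = 1 + 0.25·t(Low) + 0.55·t(High)
Solving: t(Low) = 3.0435, t(High) = 3.9130.
Expected days from Low to Backorder: 3.0435.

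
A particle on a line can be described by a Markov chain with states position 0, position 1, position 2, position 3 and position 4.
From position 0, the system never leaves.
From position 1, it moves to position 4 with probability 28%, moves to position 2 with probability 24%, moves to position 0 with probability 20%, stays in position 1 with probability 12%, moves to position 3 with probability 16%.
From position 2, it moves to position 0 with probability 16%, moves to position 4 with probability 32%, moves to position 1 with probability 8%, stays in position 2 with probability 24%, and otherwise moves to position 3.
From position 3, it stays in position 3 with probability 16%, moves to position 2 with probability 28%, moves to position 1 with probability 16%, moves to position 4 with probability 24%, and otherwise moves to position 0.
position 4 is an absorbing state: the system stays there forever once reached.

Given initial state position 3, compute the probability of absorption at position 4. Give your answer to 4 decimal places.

Let h(s) be the probability of absorption at position 4 starting from transient state s. Then h(position 4) = 1 and h(position 0) = 0. By first-step analysis:
h(position 1) = 0.2·0 + 0.12·h(position 1) + 0.24·h(position 2) + 0.16·h(position 3) + 0.28·1
h(position 2) = 0.16·0 + 0.08·h(position 1) + 0.24·h(position 2) + 0.2·h(position 3) + 0.32·1
h(position 3) = 0.16·0 + 0.16·h(position 1) + 0.28·h(position 2) + 0.16·h(position 3) + 0.24·1
Solving: h(position 1) = 0.6069, h(position 2) = 0.6473, h(position 3) = 0.6171.
Starting from position 3, the probability is 0.6171.

0.6171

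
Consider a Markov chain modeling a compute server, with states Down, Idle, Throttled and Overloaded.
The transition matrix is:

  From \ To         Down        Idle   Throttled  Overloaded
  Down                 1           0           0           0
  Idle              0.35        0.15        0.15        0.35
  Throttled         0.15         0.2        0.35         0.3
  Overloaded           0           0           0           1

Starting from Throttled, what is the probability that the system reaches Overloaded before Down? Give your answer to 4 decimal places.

0.6220

Let h(s) be the probability of absorption at Overloaded starting from transient state s. Then h(Overloaded) = 1 and h(Down) = 0. By first-step analysis:
h(Idle) = 0.35·0 + 0.15·h(Idle) + 0.15·h(Throttled) + 0.35·1
h(Throttled) = 0.15·0 + 0.2·h(Idle) + 0.35·h(Throttled) + 0.3·1
Solving: h(Idle) = 0.5215, h(Throttled) = 0.6220.
Starting from Throttled, the probability is 0.6220.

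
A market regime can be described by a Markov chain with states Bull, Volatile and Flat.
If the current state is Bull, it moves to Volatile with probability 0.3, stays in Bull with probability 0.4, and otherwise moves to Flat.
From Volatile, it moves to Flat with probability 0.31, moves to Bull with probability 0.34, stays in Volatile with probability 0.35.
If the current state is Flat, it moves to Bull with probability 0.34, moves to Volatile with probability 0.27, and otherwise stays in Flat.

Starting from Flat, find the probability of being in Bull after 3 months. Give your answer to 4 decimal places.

Propagate the distribution vector 3 months from Flat.
After 0 months: (0.0000, 0.0000, 1.0000)
After 1 month: (0.3400, 0.2700, 0.3900)
After 2 months: (0.3604, 0.3018, 0.3378)
After 3 months: (0.3616, 0.3050, 0.3334)
P(in Bull after 3 months) = 0.3616

0.3616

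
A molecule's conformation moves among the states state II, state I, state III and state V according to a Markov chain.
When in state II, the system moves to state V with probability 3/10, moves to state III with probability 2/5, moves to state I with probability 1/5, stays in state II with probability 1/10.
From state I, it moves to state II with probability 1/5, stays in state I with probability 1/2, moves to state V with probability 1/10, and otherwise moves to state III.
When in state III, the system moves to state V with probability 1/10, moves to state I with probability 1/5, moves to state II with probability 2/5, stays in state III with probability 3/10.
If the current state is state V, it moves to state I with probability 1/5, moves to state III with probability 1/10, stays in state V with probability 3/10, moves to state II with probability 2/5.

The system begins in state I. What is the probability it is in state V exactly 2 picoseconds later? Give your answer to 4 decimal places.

0.1600

Propagate the distribution vector 2 picoseconds from state I.
After 0 picoseconds: (0.0000, 1.0000, 0.0000, 0.0000)
After 1 picosecond: (0.2000, 0.5000, 0.2000, 0.1000)
After 2 picoseconds: (0.2400, 0.3500, 0.2500, 0.1600)
P(in state V after 2 picoseconds) = 0.1600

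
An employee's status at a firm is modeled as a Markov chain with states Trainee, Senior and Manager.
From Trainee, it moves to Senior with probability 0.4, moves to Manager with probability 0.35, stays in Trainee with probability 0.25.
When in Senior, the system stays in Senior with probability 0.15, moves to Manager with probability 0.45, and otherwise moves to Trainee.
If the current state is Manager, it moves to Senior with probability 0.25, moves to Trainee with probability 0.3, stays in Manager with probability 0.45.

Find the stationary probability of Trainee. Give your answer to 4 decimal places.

0.3114

Let the stationary distribution be π with π = πP and π_1 + π_2 + π_3 = 1.
π_1 = 0.25·π_1 + 0.4·π_2 + 0.3·π_3
π_2 = 0.4·π_1 + 0.15·π_2 + 0.25·π_3
Solving with the normalization constraint gives π = (0.3114, 0.2697, 0.4189).
So the stationary probability of Trainee is 0.3114.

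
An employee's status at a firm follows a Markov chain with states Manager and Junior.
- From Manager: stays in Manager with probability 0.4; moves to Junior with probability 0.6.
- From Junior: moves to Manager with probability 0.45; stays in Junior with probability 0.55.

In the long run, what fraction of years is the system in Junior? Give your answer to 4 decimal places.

0.5714

Let the stationary distribution be π with π = πP and π_1 + π_2 = 1.
π_1 = 0.4·π_1 + 0.45·π_2
Solving with the normalization constraint gives π = (0.4286, 0.5714).
So the stationary probability of Junior is 0.5714.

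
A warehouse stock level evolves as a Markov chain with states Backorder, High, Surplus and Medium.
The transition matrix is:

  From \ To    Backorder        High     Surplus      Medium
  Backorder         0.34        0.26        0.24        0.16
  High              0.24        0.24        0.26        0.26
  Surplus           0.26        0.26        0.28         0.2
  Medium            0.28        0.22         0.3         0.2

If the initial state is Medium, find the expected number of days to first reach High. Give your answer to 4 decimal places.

Let t(s) be the expected number of days to first reach High from state s, with t(High) = 0. Conditioning on the first day:
t(Backorder) = 1 + 0.34·t(Backorder) + 0.24·t(Surplus) + 0.16·t(Medium)
t(Surplus) = 1 + 0.26·t(Backorder) + 0.28·t(Surplus) + 0.2·t(Medium)
t(Medium) = 1 + 0.28·t(Backorder) + 0.3·t(Surplus) + 0.2·t(Medium)
Solving: t(Backorder) = 3.9542, t(Surplus) = 3.9610, t(Medium) = 4.1193.
Expected days from Medium to High: 4.1193.

4.1193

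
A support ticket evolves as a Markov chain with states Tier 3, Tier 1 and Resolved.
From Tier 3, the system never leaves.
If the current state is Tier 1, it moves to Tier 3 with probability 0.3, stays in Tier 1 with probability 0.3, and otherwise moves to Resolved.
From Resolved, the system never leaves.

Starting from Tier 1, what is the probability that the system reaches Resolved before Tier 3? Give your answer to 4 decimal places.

0.5714

Let h(s) be the probability of absorption at Resolved starting from transient state s. Then h(Resolved) = 1 and h(Tier 3) = 0. By first-step analysis:
h(Tier 1) = 0.3·0 + 0.3·h(Tier 1) + 0.4·1
Solving: h(Tier 1) = 0.5714.
Starting from Tier 1, the probability is 0.5714.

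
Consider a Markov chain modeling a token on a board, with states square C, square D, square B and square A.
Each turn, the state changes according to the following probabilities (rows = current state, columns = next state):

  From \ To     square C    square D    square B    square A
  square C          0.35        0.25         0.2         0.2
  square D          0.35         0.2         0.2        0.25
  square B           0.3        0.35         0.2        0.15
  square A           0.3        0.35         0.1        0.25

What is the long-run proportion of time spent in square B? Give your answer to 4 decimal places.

0.1784

Let the stationary distribution be π with π = πP and π_1 + π_2 + π_3 + π_4 = 1.
π_1 = 0.35·π_1 + 0.35·π_2 + 0.3·π_3 + 0.3·π_4
π_2 = 0.25·π_1 + 0.2·π_2 + 0.35·π_3 + 0.35·π_4
π_3 = 0.2·π_1 + 0.2·π_2 + 0.2·π_3 + 0.1·π_4
Solving with the normalization constraint gives π = (0.3303, 0.2756, 0.1784, 0.2156).
So the stationary probability of square B is 0.1784.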